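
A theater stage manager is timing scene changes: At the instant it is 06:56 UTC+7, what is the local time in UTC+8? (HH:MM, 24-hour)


Local time: 06:56 at UTC+7 (offset 7h)
Target zone: UTC+8 (offset 8h)
Difference: 8 - (7) = 1 hours
Calculation: 6 + (1) = 7
Result: 07:56

07:56


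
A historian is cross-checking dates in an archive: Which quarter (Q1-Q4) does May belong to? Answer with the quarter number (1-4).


Month: May (month 5)
Q1: January-March (months 1-3)
Q2: April-June (months 4-6)
Q3: July-September (months 7-9)
Q4: October-December (months 10-12)
Month 5 falls in Q2

2


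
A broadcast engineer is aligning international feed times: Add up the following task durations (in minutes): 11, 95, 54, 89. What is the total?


Durations: 11, 95, 54, 89
Running sum: 11
+ 95 = 106
+ 54 = 160
+ 89 = 249
Total duration: 249 minutes
That is 4 hours and 9 minutes

249


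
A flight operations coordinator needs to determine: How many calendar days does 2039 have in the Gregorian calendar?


Year: 2039
Check leap year rules:
Divisible by 4? No
2039 is not a leap year
Days: 365

365


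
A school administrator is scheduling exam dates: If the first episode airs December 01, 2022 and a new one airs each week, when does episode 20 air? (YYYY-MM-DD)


First occurrence: 2022-12-01 (occurrence 1)
Each occurrence is 7 days after the previous.
Occurrence 20 is 19 weeks after the first.
19 weeks = 133 days
2022-12-01 + 133 days = 2023-04-13

2023-04-13


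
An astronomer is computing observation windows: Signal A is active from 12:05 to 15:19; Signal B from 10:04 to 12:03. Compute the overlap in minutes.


Interval A: [725, 919] minutes from midnight
Interval B: [604, 723] minutes from midnight
Overlap start = max(725, 604) = 725
Overlap end = min(919, 723) = 723
End <= start, so the intervals do not overlap: 0 minutes

0


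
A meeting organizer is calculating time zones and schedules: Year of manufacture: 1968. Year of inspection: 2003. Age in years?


Birth year: 1968
Current year: 2003
Age = current year - birth year
Age = 2003 - 1968 = 35

35


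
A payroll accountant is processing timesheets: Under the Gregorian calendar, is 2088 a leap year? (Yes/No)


Year: 2088
Divisible by 4? 2088 / 4 = 522.0 -> Yes
Divisible by 100? 2088 / 100 = 20.88 -> No
Divisible by 4 but not 100, so it IS a leap year

Yes


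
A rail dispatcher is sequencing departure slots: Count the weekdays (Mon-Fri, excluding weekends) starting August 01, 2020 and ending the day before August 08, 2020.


Start: 2020-08-01 (Saturday)
End (exclusive): 2020-08-08 (Saturday)
Total calendar days: 7
Full weeks: 7 // 7 = 1 -> 5 weekdays
Remaining 0 days starting on Saturday:
Total business days: 5 + 0 = 5

5


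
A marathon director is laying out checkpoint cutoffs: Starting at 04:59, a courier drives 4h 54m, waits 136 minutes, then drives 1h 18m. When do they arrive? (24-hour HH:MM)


Depart: 04:59
Leg 1: +294 min -> 09:53
Layover: +136 min -> 12:09
Leg 2: +78 min -> 13:27
Total travel: 508 minutes = 8h 28m
Arrival: 13:27

13:27


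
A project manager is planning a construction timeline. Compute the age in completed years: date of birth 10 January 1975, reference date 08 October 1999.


Birth: 1975-01-10
Reference: 1999-10-08
Year difference: 1999 - 1975 = 24
Has birthday (01-10) occurred by 10-08? Yes
Age in full years: 24

24


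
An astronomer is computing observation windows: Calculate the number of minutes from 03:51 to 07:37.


Start time: 03:51 = 231 minutes from midnight
End time: 07:37 = 457 minutes from midnight
Difference: 457 - 231 = 226 minutes
That is 3 hours and 46 minutes

226


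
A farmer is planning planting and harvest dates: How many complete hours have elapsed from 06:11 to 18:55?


Start: 06:11
End: 18:55
Hour difference: 18 - 6 = 12 hours
Minute difference: 55 - 11 = 44 minutes
Total minutes: 764
Complete hours: 764 / 60 = 12 (remainder 44)

12


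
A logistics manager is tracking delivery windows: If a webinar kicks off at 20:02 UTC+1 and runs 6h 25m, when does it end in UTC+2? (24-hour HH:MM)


Start: 20:02 in UTC+1
Step 1 - add duration:
  minutes: 2 + 25 = 27
  hours: 20 + 6 + 0 = 26
  end in UTC+1: 02:27
Step 2 - convert UTC+1 -> UTC+2:
  offset difference: 2 - (1) = 1 hours
  2 + (1) = 3 -> mod 24 = 3
Result: 03:27 in UTC+2

03:27


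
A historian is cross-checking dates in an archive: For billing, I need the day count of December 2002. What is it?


Month: December
Year: 2002
December is a 31-day month
Total: 31 days

31


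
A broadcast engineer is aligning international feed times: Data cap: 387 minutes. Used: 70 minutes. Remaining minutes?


Total budget: 387 minutes
Time used: 70 minutes
Remaining: 387 - 70 = 317 minutes
Percent used: 18.1%
Percent remaining: 81.9%

317


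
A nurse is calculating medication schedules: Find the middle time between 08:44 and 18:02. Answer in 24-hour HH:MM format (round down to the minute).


Start time: 08:44 = 524 minutes from midnight
End time: 18:02 = 1082 minutes from midnight
Sum: 524 + 1082 = 1606
Midpoint: 1606 / 2 = 803 minutes
Convert: 803 / 60 = 13 hours, 23 minutes
Result: 13:23

13:23


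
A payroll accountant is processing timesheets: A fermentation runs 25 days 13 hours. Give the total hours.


Days: 25
Extra hours: 13
Hours per day: 24
Days to hours: 25 x 24 = 600
Total: 600 + 13 = 613

613


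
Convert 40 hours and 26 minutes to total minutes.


Hours: 40
Minutes: 26
Convert hours to minutes: 40 x 60 = 2400
Add remaining minutes: 2400 + 26 = 2426

2426


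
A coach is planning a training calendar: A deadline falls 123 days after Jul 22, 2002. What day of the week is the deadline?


Start: 2002-07-22 (Monday)
Step 1 - find target date: add 123 days
  2002-07-22 + 123 days = 2002-11-22
Step 2 - day of week:
  123 mod 7 = 4
  Monday + 4 days -> Friday
Result: Friday (2002-11-22)

Friday


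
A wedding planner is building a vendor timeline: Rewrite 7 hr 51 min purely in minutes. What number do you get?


Hours: 7
Extra minutes: 51
Minutes per hour: 60
Hours to minutes: 7 x 60 = 420
Total: 420 + 51 = 471

471


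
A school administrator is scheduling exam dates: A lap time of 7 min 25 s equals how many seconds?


Minutes: 7
Seconds: 25
Convert minutes to seconds: 7 x 60 = 420
Add remaining seconds: 420 + 25 = 445

445


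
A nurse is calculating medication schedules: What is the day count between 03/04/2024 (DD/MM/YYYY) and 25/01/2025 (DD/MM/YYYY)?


Start date: 2024-04-03
End date: 2025-01-25
Apr 2024: +28 days
May 2024: +31 days
Jun 2024: +30 days
... (7 more months)
Total: 297 days

297


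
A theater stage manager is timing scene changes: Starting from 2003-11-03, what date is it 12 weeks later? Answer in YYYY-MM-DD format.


Start: 2003-11-03
Weeks to add: 12
Convert to days: 12 x 7 = 84 days
Add 84 days to 2003-11-03
Result: 2004-01-26

2004-01-26


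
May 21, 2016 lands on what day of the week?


Date: 2016-05-21
January 1, 2016 is a Friday
Day of year: 142
Offset from Jan 1: 141 days
141 mod 7 = 1
Result: Saturday

Saturday


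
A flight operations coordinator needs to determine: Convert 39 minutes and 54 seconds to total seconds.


Minutes: 39
Extra seconds: 54
Seconds per minute: 60
Minutes to seconds: 39 x 60 = 2340
Total: 2340 + 54 = 2394

2394


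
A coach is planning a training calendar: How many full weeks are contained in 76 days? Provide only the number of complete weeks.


Total days: 76
Days per week: 7
Division: 76 / 7 = 10 remainder 6
Complete weeks: 10
Remaining days: 6

10


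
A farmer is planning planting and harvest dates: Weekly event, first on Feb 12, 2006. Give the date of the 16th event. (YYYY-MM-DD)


First occurrence: 2006-02-12 (occurrence 1)
Each occurrence is 7 days after the previous.
Occurrence 16 is 15 weeks after the first.
15 weeks = 105 days
2006-02-12 + 105 days = 2006-05-28

2006-05-28


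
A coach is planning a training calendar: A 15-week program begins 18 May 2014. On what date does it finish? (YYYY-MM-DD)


Start: 2014-05-18
Weeks to add: 15
Convert to days: 15 x 7 = 105 days
Add 105 days to 2014-05-18
Result: 2014-08-31

2014-08-31


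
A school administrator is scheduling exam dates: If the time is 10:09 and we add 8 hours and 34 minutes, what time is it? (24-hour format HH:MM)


Start time: 10:09
Adding: 8 hours 34 minutes
Minutes: 9 + 34 = 43
Hours: 10 + 8 + 0 = 18
Result: 18:43

18:43


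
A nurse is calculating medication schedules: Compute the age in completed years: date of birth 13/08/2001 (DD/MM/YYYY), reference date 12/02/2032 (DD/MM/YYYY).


Birth: 2001-08-13
Reference: 2032-02-12
Year difference: 2032 - 2001 = 31
Has birthday (08-13) occurred by 02-12? No
Birthday not yet reached this year -> subtract 1
Age in full years: 30

30


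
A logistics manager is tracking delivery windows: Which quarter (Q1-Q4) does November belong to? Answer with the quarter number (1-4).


Month: November (month 11)
Q1: January-March (months 1-3)
Q2: April-June (months 4-6)
Q3: July-September (months 7-9)
Q4: October-December (months 10-12)
Month 11 falls in Q4

4


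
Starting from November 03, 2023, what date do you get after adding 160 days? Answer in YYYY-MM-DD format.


Start: 2023-11-03
Adding 160 days
Days remaining in November: 27
After November: 133 days still to add
December 2023: 31 days, 102 remaining
January 2024: 31 days, 71 remaining
February 2024: 29 days, 42 remaining
March 2024: 31 days, 11 remaining
Result: 2024-04-11

2024-04-11


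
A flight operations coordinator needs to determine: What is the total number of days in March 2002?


Month: March
Year: 2002
March is a 31-day month
Total: 31 days

31


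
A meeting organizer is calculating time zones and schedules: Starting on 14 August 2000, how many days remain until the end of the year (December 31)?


Start: August 14, 2000
End: December 31, 2000
Days left in August: 17
September: 30
October: 31
November: 30
December: 31
Sum of remaining months: 122
Total: 17 + 122 = 139

139


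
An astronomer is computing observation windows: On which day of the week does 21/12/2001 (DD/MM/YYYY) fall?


Date: 2001-12-21
January 1, 2001 is a Monday
Day of year: 355
Offset from Jan 1: 354 days
354 mod 7 = 4
Result: Friday

Friday


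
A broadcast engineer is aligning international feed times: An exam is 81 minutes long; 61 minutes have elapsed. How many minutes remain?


Total budget: 81 minutes
Time used: 61 minutes
Remaining: 81 - 61 = 20 minutes
Percent used: 75.3%
Percent remaining: 24.7%

20


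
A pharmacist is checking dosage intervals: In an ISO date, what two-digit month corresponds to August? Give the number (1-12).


Calendar month order:
7. July
8. August <--
9. September
August is month number 8

8


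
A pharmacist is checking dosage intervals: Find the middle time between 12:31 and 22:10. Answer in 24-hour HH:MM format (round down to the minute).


Start time: 12:31 = 751 minutes from midnight
End time: 22:10 = 1330 minutes from midnight
Sum: 751 + 1330 = 2081
Midpoint: 2081 / 2 = 1040 minutes
Convert: 1040 / 60 = 17 hours, 20 minutes
Result: 17:20

17:20


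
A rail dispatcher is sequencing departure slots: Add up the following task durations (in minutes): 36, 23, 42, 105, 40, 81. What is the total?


Durations: 36, 23, 42, 105, 40, 81
Running sum: 36
+ 23 = 59
+ 42 = 101
+ 105 = 206
+ 40 = 246
+ 81 = 327
Total duration: 327 minutes
That is 5 hours and 27 minutes

327


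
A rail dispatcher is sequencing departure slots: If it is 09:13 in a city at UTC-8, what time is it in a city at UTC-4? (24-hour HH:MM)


Local time: 09:13 at UTC-8 (offset -8h)
Target zone: UTC-4 (offset -4h)
Difference: -4 - (-8) = 4 hours
Calculation: 9 + (4) = 13
Result: 13:13

13:13


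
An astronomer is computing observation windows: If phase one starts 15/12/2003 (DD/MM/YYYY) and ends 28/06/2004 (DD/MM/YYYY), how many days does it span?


Start date: 2003-12-15
End date: 2004-06-28
Dec 2003: +17 days
Jan 2004: +31 days
Feb 2004: +29 days
... (4 more months)
Total: 196 days

196


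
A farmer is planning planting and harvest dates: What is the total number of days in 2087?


Year: 2087
Check leap year rules:
Divisible by 4? No
2087 is not a leap year
Days: 365

365


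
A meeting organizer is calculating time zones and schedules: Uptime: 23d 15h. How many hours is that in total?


Days: 23
Extra hours: 15
Hours per day: 24
Days to hours: 23 x 24 = 552
Total: 552 + 15 = 567

567


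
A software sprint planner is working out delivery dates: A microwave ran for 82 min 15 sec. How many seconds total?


Minutes: 82
Extra seconds: 15
Seconds per minute: 60
Minutes to seconds: 82 x 60 = 4920
Total: 4920 + 15 = 4935

4935


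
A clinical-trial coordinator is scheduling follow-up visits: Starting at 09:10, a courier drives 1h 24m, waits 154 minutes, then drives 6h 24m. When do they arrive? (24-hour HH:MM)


Depart: 09:10
Leg 1: +84 min -> 10:34
Layover: +154 min -> 13:08
Leg 2: +384 min -> 19:32
Total travel: 622 minutes = 10h 22m
Arrival: 19:32

19:32


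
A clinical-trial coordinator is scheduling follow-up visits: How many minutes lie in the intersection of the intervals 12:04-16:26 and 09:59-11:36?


Interval A: [724, 986] minutes from midnight
Interval B: [599, 696] minutes from midnight
Overlap start = max(724, 599) = 724
Overlap end = min(986, 696) = 696
End <= start, so the intervals do not overlap: 0 minutes

0


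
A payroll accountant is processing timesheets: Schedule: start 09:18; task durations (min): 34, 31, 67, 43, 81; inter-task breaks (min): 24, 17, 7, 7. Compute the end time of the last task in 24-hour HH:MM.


Start: 09:18 = 558 min from midnight
  after task 1 (34 min): 09:52
  after break (24 min): 10:16
  after task 2 (31 min): 10:47
  after break (17 min): 11:04
  after task 3 (67 min): 12:11
  after break (7 min): 12:18
  after task 4 (43 min): 13:01
  after break (7 min): 13:08
  after task 5 (81 min): 14:29
Total elapsed: 311 minutes
End time: 14:29

14:29


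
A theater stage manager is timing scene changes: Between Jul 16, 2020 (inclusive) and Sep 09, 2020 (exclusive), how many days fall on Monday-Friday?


Start: 2020-07-16 (Thursday)
End (exclusive): 2020-09-09 (Wednesday)
Total calendar days: 55
Full weeks: 55 // 7 = 7 -> 35 weekdays
Remaining 6 days starting on Thursday:
  Thu(w), Fri(w), Sat(-), Sun(-), Mon(w), Tue(w) -> 4 weekdays
Total business days: 35 + 4 = 39

39


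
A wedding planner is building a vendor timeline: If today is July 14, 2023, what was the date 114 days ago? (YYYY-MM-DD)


Start: 2023-07-14
Subtracting 114 days
Days already passed in July: 14
After going back through July: 100 more days to subtract
June 2023: 30 days, 70 remaining
May 2023: 31 days, 39 remaining
April 2023: 30 days, 9 remaining
March 2023 has 31 days, need 9
Result: 2023-03-22

2023-03-22


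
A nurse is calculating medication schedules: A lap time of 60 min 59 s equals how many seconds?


Minutes: 60
Seconds: 59
Convert minutes to seconds: 60 x 60 = 3600
Add remaining seconds: 3600 + 59 = 3659

3659


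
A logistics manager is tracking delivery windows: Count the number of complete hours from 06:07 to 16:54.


Start: 06:07
End: 16:54
Hour difference: 16 - 6 = 10 hours
Minute difference: 54 - 7 = 47 minutes
Total minutes: 647
Complete hours: 647 / 60 = 10 (remainder 47)

10


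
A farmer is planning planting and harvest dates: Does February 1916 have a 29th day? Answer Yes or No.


Year: 1916
Divisible by 4? 1916 / 4 = 479.0 -> Yes
Divisible by 100? 1916 / 100 = 19.16 -> No
Divisible by 4 but not 100, so it IS a leap year

Yes


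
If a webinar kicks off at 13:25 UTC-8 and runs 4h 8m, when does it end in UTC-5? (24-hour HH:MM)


Start: 13:25 in UTC-8
Step 1 - add duration:
  minutes: 25 + 8 = 33
  hours: 13 + 4 + 0 = 17
  end in UTC-8: 17:33
Step 2 - convert UTC-8 -> UTC-5:
  offset difference: -5 - (-8) = 3 hours
  17 + (3) = 20 -> mod 24 = 20
Result: 20:33 in UTC-5

20:33


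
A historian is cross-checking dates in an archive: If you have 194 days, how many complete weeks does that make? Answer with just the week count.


Total days: 194
Days per week: 7
Division: 194 / 7 = 27 remainder 5
Complete weeks: 27
Remaining days: 5

27


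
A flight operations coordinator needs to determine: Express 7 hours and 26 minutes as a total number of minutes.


Hours: 7
Extra minutes: 26
Minutes per hour: 60
Hours to minutes: 7 x 60 = 420
Total: 420 + 26 = 446

446


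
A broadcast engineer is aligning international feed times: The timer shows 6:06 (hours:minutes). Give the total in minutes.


Hours: 6
Minutes: 6
Convert hours to minutes: 6 x 60 = 360
Add remaining minutes: 360 + 6 = 366

366


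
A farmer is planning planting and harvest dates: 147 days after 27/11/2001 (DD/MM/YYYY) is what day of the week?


Start: 2001-11-27 (Tuesday)
Step 1 - find target date: add 147 days
  2001-11-27 + 147 days = 2002-04-23
Step 2 - day of week:
  147 mod 7 = 0
  Tuesday + 0 days -> Tuesday
Result: Tuesday (2002-04-23)

Tuesday


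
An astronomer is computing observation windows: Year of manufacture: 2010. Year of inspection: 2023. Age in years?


Birth year: 2010
Current year: 2023
Age = current year - birth year
Age = 2023 - 2010 = 13

13


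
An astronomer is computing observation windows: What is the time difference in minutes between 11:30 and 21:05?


Start time: 11:30 = 690 minutes from midnight
End time: 21:05 = 1265 minutes from midnight
Difference: 1265 - 690 = 575 minutes
That is 9 hours and 35 minutes

575


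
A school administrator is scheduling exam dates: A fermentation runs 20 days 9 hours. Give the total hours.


Days: 20
Extra hours: 9
Hours per day: 24
Days to hours: 20 x 24 = 480
Total: 480 + 9 = 489

489


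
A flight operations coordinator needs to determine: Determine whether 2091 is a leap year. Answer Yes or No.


Year: 2091
Divisible by 4? 2091 / 4 = 522.75 -> No
Not divisible by 4, so NOT a leap year

No


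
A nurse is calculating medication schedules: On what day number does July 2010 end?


Month: July
Year: 2010
July is a 31-day month
Total: 31 days

31


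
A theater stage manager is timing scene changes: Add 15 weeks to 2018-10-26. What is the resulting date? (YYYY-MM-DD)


Start: 2018-10-26
Weeks to add: 15
Convert to days: 15 x 7 = 105 days
Add 105 days to 2018-10-26
Result: 2019-02-08

2019-02-08


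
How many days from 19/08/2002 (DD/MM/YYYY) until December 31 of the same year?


Start: August 19, 2002
End: December 31, 2002
Days left in August: 12
September: 30
October: 31
November: 30
December: 31
Sum of remaining months: 122
Total: 12 + 122 = 134

134


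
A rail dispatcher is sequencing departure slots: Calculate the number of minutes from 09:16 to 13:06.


Start time: 09:16 = 556 minutes from midnight
End time: 13:06 = 786 minutes from midnight
Difference: 786 - 556 = 230 minutes
That is 3 hours and 50 minutes

230


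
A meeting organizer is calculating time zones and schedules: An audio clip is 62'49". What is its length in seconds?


Minutes: 62
Seconds: 49
Convert minutes to seconds: 62 x 60 = 3720
Add remaining seconds: 3720 + 49 = 3769

3769


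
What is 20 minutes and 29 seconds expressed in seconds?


Minutes: 20
Extra seconds: 29
Seconds per minute: 60
Minutes to seconds: 20 x 60 = 1200
Total: 1200 + 29 = 1229

1229


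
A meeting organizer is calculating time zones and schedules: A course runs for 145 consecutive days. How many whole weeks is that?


Total days: 145
Days per week: 7
Division: 145 / 7 = 20 remainder 5
Complete weeks: 20
Remaining days: 5

20


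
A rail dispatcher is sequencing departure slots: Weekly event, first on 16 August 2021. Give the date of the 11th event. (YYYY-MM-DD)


First occurrence: 2021-08-16 (occurrence 1)
Each occurrence is 7 days after the previous.
Occurrence 11 is 10 weeks after the first.
10 weeks = 70 days
2021-08-16 + 70 days = 2021-10-25

2021-10-25


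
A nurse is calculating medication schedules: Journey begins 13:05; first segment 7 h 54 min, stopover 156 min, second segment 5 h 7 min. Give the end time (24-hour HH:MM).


Depart: 13:05
Leg 1: +474 min -> 20:59
Layover: +156 min -> 23:35
Leg 2: +307 min -> 04:42
Total travel: 937 minutes = 15h 37m
Arrival: 04:42

04:42


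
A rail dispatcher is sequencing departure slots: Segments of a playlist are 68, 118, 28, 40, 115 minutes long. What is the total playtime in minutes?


Durations: 68, 118, 28, 40, 115
Running sum: 68
+ 118 = 186
+ 28 = 214
+ 40 = 254
+ 115 = 369
Total duration: 369 minutes
That is 6 hours and 9 minutes

369


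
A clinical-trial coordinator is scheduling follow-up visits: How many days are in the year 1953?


Year: 1953
Check leap year rules:
Divisible by 4? No
1953 is not a leap year
Days: 365

365


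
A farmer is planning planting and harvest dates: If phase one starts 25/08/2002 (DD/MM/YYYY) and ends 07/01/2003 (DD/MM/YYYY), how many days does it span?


Start date: 2002-08-25
End date: 2003-01-07
Aug 2002: +7 days
Sep 2002: +30 days
Oct 2002: +31 days
... (3 more months)
Total: 135 days

135


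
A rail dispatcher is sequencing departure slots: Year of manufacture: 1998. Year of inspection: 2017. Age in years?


Birth year: 1998
Current year: 2017
Age = current year - birth year
Age = 2017 - 1998 = 19

19


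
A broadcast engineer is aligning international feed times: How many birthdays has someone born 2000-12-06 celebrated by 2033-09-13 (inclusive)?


Birth: 2000-12-06
Reference: 2033-09-13
Year difference: 2033 - 2000 = 33
Has birthday (12-06) occurred by 09-13? No
Birthday not yet reached this year -> subtract 1
Age in full years: 32

32


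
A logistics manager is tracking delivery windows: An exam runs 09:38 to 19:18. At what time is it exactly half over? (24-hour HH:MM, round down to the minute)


Start time: 09:38 = 578 minutes from midnight
End time: 19:18 = 1158 minutes from midnight
Sum: 578 + 1158 = 1736
Midpoint: 1736 / 2 = 868 minutes
Convert: 868 / 60 = 14 hours, 28 minutes
Result: 14:28

14:28


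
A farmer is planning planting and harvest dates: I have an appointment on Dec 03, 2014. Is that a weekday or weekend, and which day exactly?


Date: 2014-12-03
January 1, 2014 is a Wednesday
Day of year: 337
Offset from Jan 1: 336 days
336 mod 7 = 0
Result: Wednesday

Wednesday


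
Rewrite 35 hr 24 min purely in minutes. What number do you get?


Hours: 35
Extra minutes: 24
Minutes per hour: 60
Hours to minutes: 35 x 60 = 2100
Total: 2100 + 24 = 2124

2124


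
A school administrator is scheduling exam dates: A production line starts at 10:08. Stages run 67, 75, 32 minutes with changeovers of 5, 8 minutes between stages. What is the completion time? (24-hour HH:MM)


Start: 10:08 = 608 min from midnight
  after task 1 (67 min): 11:15
  after break (5 min): 11:20
  after task 2 (75 min): 12:35
  after break (8 min): 12:43
  after task 3 (32 min): 13:15
Total elapsed: 187 minutes
End time: 13:15

13:15


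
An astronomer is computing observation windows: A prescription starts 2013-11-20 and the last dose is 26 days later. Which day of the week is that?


Start: 2013-11-20 (Wednesday)
Step 1 - find target date: add 26 days
  2013-11-20 + 26 days = 2013-12-16
Step 2 - day of week:
  26 mod 7 = 5
  Wednesday + 5 days -> Monday
Result: Monday (2013-12-16)

Monday


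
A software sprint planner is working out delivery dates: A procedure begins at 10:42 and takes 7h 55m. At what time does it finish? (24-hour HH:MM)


Start time: 10:42
Adding: 7 hours 55 minutes
Minutes: 42 + 55 = 97
Minute overflow: 97 >= 60, so carry 1 hour, minutes = 37
Hours: 10 + 7 + 1 = 18
Result: 18:37

18:37


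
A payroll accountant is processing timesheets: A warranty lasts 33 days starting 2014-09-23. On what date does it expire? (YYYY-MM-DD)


Start: 2014-09-23
Adding 33 days
Days remaining in September: 7
After September: 26 days still to add
October 2014 has 31 days, need 26
Result: 2014-10-26

2014-10-26


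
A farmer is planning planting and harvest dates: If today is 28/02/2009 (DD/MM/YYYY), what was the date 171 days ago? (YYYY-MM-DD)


Start: 2009-02-28
Subtracting 171 days
Days already passed in February: 28
After going back through February: 143 more days to subtract
January 2009: 31 days, 112 remaining
December 2008: 31 days, 81 remaining
November 2008: 30 days, 51 remaining
October 2008: 31 days, 20 remaining
Result: 2008-09-10

2008-09-10


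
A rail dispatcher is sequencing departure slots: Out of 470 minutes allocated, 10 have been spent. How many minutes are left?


Total budget: 470 minutes
Time used: 10 minutes
Remaining: 470 - 10 = 460 minutes
Percent used: 2.1%
Percent remaining: 97.9%

460


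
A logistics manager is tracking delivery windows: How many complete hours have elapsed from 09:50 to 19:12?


Start: 09:50
End: 19:12
Hour difference: 19 - 9 = 10 hours
Minute difference: 12 - 50 = -38 minutes
Total minutes: 562
Complete hours: 562 / 60 = 9 (remainder 22)

9


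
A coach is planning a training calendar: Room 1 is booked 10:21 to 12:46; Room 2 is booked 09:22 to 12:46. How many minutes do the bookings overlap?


Interval A: [621, 766] minutes from midnight
Interval B: [562, 766] minutes from midnight
Overlap start = max(621, 562) = 621
Overlap end = min(766, 766) = 766
Overlap = 766 - 621 = 145 minutes

145


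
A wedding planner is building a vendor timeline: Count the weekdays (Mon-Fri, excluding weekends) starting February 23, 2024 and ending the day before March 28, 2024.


Start: 2024-02-23 (Friday)
End (exclusive): 2024-03-28 (Thursday)
Total calendar days: 34
Full weeks: 34 // 7 = 4 -> 20 weekdays
Remaining 6 days starting on Friday:
  Fri(w), Sat(-), Sun(-), Mon(w), Tue(w), Wed(w) -> 4 weekdays
Total business days: 20 + 4 = 24

24


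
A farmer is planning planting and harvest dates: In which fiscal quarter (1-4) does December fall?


Month: December (month 12)
Q1: January-March (months 1-3)
Q2: April-June (months 4-6)
Q3: July-September (months 7-9)
Q4: October-December (months 10-12)
Month 12 falls in Q4

4


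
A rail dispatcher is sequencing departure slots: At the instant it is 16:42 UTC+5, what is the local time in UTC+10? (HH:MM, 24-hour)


Local time: 16:42 at UTC+5 (offset 5h)
Target zone: UTC+10 (offset 10h)
Difference: 10 - (5) = 5 hours
Calculation: 16 + (5) = 21
Result: 21:42

21:42


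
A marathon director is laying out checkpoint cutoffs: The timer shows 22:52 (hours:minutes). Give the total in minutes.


Hours: 22
Minutes: 52
Convert hours to minutes: 22 x 60 = 1320
Add remaining minutes: 1320 + 52 = 1372

1372


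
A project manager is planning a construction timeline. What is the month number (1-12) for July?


Calendar month order:
6. June
7. July <--
8. August
July is month number 7

7


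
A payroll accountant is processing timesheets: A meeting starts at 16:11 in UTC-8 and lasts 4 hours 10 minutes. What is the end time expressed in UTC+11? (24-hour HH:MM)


Start: 16:11 in UTC-8
Step 1 - add duration:
  minutes: 11 + 10 = 21
  hours: 16 + 4 + 0 = 20
  end in UTC-8: 20:21
Step 2 - convert UTC-8 -> UTC+11:
  offset difference: 11 - (-8) = 19 hours
  20 + (19) = 39 -> mod 24 = 15
Result: 15:21 in UTC+11

15:21


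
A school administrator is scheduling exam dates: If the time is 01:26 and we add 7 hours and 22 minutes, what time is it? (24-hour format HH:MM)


Start time: 01:26
Adding: 7 hours 22 minutes
Minutes: 26 + 22 = 48
Hours: 1 + 7 + 0 = 8
Result: 08:48

08:48


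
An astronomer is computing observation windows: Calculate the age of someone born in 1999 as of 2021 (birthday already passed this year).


Birth year: 1999
Current year: 2021
Age = current year - birth year
Age = 2021 - 1999 = 22

22


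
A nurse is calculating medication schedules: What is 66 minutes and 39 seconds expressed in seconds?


Minutes: 66
Extra seconds: 39
Seconds per minute: 60
Minutes to seconds: 66 x 60 = 3960
Total: 3960 + 39 = 3999

3999


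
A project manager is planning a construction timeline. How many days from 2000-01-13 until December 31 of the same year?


Start: January 13, 2000
End: December 31, 2000
Days left in January: 18
February: 29
March: 31
April: 30
May: 31
... plus remaining months
Sum of remaining months: 335
Total: 18 + 335 = 353

353


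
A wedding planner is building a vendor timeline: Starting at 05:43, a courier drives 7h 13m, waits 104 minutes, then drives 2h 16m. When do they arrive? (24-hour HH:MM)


Depart: 05:43
Leg 1: +433 min -> 12:56
Layover: +104 min -> 14:40
Leg 2: +136 min -> 16:56
Total travel: 673 minutes = 11h 13m
Arrival: 16:56

16:56


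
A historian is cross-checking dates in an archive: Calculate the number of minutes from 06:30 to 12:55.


Start time: 06:30 = 390 minutes from midnight
End time: 12:55 = 775 minutes from midnight
Difference: 775 - 390 = 385 minutes
That is 6 hours and 25 minutes

385


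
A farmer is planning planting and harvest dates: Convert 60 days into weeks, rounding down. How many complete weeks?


Total days: 60
Days per week: 7
Division: 60 / 7 = 8 remainder 4
Complete weeks: 8
Remaining days: 4

8


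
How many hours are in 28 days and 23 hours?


Days: 28
Extra hours: 23
Hours per day: 24
Days to hours: 28 x 24 = 672
Total: 672 + 23 = 695

695


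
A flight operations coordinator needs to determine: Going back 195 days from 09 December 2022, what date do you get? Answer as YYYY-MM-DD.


Start: 2022-12-09
Subtracting 195 days
Days already passed in December: 9
After going back through December: 186 more days to subtract
November 2022: 30 days, 156 remaining
October 2022: 31 days, 125 remaining
September 2022: 30 days, 95 remaining
August 2022: 31 days, 64 remaining
Result: 2022-05-28

2022-05-28


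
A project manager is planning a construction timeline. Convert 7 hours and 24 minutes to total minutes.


Hours: 7
Extra minutes: 24
Minutes per hour: 60
Hours to minutes: 7 x 60 = 420
Total: 420 + 24 = 444

444


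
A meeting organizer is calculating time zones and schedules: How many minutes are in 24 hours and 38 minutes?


Hours: 24
Minutes: 38
Convert hours to minutes: 24 x 60 = 1440
Add remaining minutes: 1440 + 38 = 1478

1478


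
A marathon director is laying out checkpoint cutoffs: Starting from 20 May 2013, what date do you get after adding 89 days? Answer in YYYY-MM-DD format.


Start: 2013-05-20
Adding 89 days
Days remaining in May: 11
After May: 78 days still to add
June 2013: 30 days, 48 remaining
July 2013: 31 days, 17 remaining
August 2013 has 31 days, need 17
Result: 2013-08-17

2013-08-17


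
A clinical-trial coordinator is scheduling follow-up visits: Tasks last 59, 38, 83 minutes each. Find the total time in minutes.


Durations: 59, 38, 83
Running sum: 59
+ 38 = 97
+ 83 = 180
Total duration: 180 minutes
That is 3 hours and 0 minutes

180


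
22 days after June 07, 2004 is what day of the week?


Start: 2004-06-07 (Monday)
Step 1 - find target date: add 22 days
  2004-06-07 + 22 days = 2004-06-29
Step 2 - day of week:
  22 mod 7 = 1
  Monday + 1 days -> Tuesday
Result: Tuesday (2004-06-29)

Tuesday


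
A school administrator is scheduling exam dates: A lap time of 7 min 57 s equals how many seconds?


Minutes: 7
Seconds: 57
Convert minutes to seconds: 7 x 60 = 420
Add remaining seconds: 420 + 57 = 477

477


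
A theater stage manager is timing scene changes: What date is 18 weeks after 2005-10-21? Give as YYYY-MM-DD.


Start: 2005-10-21
Weeks to add: 18
Convert to days: 18 x 7 = 126 days
Add 126 days to 2005-10-21
Result: 2006-02-24

2006-02-24


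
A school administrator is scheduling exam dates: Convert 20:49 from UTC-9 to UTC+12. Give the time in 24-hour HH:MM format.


Local time: 20:49 at UTC-9 (offset -9h)
Target zone: UTC+12 (offset 12h)
Difference: 12 - (-9) = 21 hours
Calculation: 20 + (21) = 41
Wraparound: (41) mod 24 = 17
Result: 17:49

17:49


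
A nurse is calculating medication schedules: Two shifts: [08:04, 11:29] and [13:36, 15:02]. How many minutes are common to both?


Interval A: [484, 689] minutes from midnight
Interval B: [816, 902] minutes from midnight
Overlap start = max(484, 816) = 816
Overlap end = min(689, 902) = 689
End <= start, so the intervals do not overlap: 0 minutes

0


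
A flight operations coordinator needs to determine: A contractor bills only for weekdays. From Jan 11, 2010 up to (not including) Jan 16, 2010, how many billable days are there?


Start: 2010-01-11 (Monday)
End (exclusive): 2010-01-16 (Saturday)
Total calendar days: 5
Full weeks: 5 // 7 = 0 -> 0 weekdays
Remaining 5 days starting on Monday:
  Mon(w), Tue(w), Wed(w), Thu(w), Fri(w) -> 5 weekdays
Total business days: 0 + 5 = 5

5


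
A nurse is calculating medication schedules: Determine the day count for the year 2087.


Year: 2087
Check leap year rules:
Divisible by 4? No
2087 is not a leap year
Days: 365

365


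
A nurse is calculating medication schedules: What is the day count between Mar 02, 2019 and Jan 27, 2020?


Start date: 2019-03-02
End date: 2020-01-27
Mar 2019: +30 days
Apr 2019: +30 days
May 2019: +31 days
... (8 more months)
Total: 331 days

331


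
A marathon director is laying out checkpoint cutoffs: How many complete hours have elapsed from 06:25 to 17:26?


Start: 06:25
End: 17:26
Hour difference: 17 - 6 = 11 hours
Minute difference: 26 - 25 = 1 minutes
Total minutes: 661
Complete hours: 661 / 60 = 11 (remainder 1)

11


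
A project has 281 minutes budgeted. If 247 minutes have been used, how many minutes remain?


Total budget: 281 minutes
Time used: 247 minutes
Remaining: 281 - 247 = 34 minutes
Percent used: 87.9%
Percent remaining: 12.1%

34


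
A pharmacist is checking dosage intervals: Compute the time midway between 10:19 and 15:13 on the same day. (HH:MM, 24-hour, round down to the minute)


Start time: 10:19 = 619 minutes from midnight
End time: 15:13 = 913 minutes from midnight
Sum: 619 + 913 = 1532
Midpoint: 1532 / 2 = 766 minutes
Convert: 766 / 60 = 12 hours, 46 minutes
Result: 12:46

12:46


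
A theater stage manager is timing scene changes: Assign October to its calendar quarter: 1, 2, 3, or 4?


Month: October (month 10)
Q1: January-March (months 1-3)
Q2: April-June (months 4-6)
Q3: July-September (months 7-9)
Q4: October-December (months 10-12)
Month 10 falls in Q4

4


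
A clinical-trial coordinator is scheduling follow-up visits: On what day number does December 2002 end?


Month: December
Year: 2002
December is a 31-day month
Total: 31 days

31


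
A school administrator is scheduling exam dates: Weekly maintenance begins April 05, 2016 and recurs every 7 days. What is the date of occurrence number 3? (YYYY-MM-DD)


First occurrence: 2016-04-05 (occurrence 1)
Each occurrence is 7 days after the previous.
Occurrence 3 is 2 weeks after the first.
2 weeks = 14 days
2016-04-05 + 14 days = 2016-04-19

2016-04-19


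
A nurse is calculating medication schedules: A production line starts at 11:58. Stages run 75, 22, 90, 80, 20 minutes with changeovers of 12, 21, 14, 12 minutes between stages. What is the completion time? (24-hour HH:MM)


Start: 11:58 = 718 min from midnight
  after task 1 (75 min): 13:13
  after break (12 min): 13:25
  after task 2 (22 min): 13:47
  after break (21 min): 14:08
  after task 3 (90 min): 15:38
  after break (14 min): 15:52
  after task 4 (80 min): 17:12
  after break (12 min): 17:24
  after task 5 (20 min): 17:44
Total elapsed: 346 minutes
End time: 17:44

17:44


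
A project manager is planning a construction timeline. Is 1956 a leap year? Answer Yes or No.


Year: 1956
Divisible by 4? 1956 / 4 = 489.0 -> Yes
Divisible by 100? 1956 / 100 = 19.56 -> No
Divisible by 4 but not 100, so it IS a leap year

Yes


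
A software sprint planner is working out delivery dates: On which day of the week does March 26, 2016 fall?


Date: 2016-03-26
January 1, 2016 is a Friday
Day of year: 86
Offset from Jan 1: 85 days
85 mod 7 = 1
Result: Saturday

Saturday


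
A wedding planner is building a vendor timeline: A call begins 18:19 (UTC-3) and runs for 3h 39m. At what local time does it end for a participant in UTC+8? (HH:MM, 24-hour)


Start: 18:19 in UTC-3
Step 1 - add duration:
  minutes: 19 + 39 = 58
  hours: 18 + 3 + 0 = 21
  end in UTC-3: 21:58
Step 2 - convert UTC-3 -> UTC+8:
  offset difference: 8 - (-3) = 11 hours
  21 + (11) = 32 -> mod 24 = 8
Result: 08:58 in UTC+8

08:58


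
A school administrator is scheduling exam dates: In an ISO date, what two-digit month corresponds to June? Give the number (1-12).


Calendar month order:
5. May
6. June <--
7. July
June is month number 6

6


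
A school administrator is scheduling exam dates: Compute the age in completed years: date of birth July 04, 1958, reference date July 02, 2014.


Birth: 1958-07-04
Reference: 2014-07-02
Year difference: 2014 - 1958 = 56
Has birthday (07-04) occurred by 07-02? No
Birthday not yet reached this year -> subtract 1
Age in full years: 55

55


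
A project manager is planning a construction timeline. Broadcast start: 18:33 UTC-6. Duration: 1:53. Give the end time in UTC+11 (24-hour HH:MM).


Start: 18:33 in UTC-6
Step 1 - add duration:
  minutes: 33 + 53 = 86 (carry 1h)
  hours: 18 + 1 + 1 = 20
  end in UTC-6: 20:26
Step 2 - convert UTC-6 -> UTC+11:
  offset difference: 11 - (-6) = 17 hours
  20 + (17) = 37 -> mod 24 = 13
Result: 13:26 in UTC+11

13:26


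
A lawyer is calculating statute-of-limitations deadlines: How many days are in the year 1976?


Year: 1976
Check leap year rules:
Divisible by 4? Yes
Divisible by 100? No
1976 is a leap year
Days: 366

366


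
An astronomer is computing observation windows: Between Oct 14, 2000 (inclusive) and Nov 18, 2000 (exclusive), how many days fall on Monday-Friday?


Start: 2000-10-14 (Saturday)
End (exclusive): 2000-11-18 (Saturday)
Total calendar days: 35
Full weeks: 35 // 7 = 5 -> 25 weekdays
Remaining 0 days starting on Saturday:
Total business days: 25 + 0 = 25

25


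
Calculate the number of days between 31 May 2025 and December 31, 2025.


Start: May 31, 2025
End: December 31, 2025
Days left in May: 0
June: 30
July: 31
August: 31
September: 30
... plus remaining months
Sum of remaining months: 214
Total: 0 + 214 = 214

214


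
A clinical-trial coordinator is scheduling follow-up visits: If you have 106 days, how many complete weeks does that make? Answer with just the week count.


Total days: 106
Days per week: 7
Division: 106 / 7 = 15 remainder 1
Complete weeks: 15
Remaining days: 1

15


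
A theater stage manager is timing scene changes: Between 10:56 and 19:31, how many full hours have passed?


Start: 10:56
End: 19:31
Hour difference: 19 - 10 = 9 hours
Minute difference: 31 - 56 = -25 minutes
Total minutes: 515
Complete hours: 515 / 60 = 8 (remainder 35)

8


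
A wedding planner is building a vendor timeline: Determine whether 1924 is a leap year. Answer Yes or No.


Year: 1924
Divisible by 4? 1924 / 4 = 481.0 -> Yes
Divisible by 100? 1924 / 100 = 19.24 -> No
Divisible by 4 but not 100, so it IS a leap year

Yes


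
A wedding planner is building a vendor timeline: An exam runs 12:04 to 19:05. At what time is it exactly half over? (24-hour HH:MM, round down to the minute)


Start time: 12:04 = 724 minutes from midnight
End time: 19:05 = 1145 minutes from midnight
Sum: 724 + 1145 = 1869
Midpoint: 1869 / 2 = 934 minutes
Convert: 934 / 60 = 15 hours, 34 minutes
Result: 15:34

15:34


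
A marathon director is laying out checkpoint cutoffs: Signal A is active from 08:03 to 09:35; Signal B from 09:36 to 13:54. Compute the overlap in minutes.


Interval A: [483, 575] minutes from midnight
Interval B: [576, 834] minutes from midnight
Overlap start = max(483, 576) = 576
Overlap end = min(575, 834) = 575
End <= start, so the intervals do not overlap: 0 minutes

0
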